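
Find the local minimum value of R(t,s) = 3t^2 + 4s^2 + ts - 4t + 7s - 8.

∂R/∂t = 6t + s - 4 = 0 and ∂R/∂s = t + 8s + 7 = 0, so (t, s) = (39/47, -46/47).
The Hessian has R_{tt} = 6, R_{ss} = 8, R_{ts} = 1, giving D = 47 > 0 with R_{tt} > 0, so the point is a local minimum.
R(39/47, -46/47) = -615/47.

-615/47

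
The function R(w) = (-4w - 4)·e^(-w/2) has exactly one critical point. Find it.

1

By the product rule, R'(w) = (2w - 2)·e^(-w/2). Since e^(-w/2) > 0, the only critical point is w = 1.
R''(1) has the same sign as 2 > 0, so this is a local minimum.
R(1) = (-8)·e^(-1/2) ≈ -4.8522.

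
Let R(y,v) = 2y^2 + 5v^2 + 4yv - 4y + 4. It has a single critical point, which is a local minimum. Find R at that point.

2/3

∂R/∂y = 4y + 4v - 4 = 0 and ∂R/∂v = 4y + 10v = 0, so (y, v) = (5/3, -2/3).
The Hessian has R_{yy} = 4, R_{vv} = 10, R_{yv} = 4, giving D = 24 > 0 with R_{yy} > 0, so the point is a local minimum.
R(5/3, -2/3) = 2/3.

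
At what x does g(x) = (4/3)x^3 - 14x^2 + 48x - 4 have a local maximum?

g'(x) = 4x^2 - 28x + 48. Setting g'(x) = 0 gives x ∈ {3, 4}.
g''(x) = 8x - 28. g''(3) = -4 < 0 ⇒ local maximum; g''(4) = 4 > 0 ⇒ local minimum.
Thus g has its local maximum at x = 3, with value 50.

3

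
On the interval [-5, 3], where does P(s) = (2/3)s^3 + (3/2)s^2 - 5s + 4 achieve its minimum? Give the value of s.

Differentiating, P'(s) = 2s^2 + 3s - 5; which vanishes at s = -5/2 and s = 1.
Candidates: P(-5) = -101/6, P(-5/2) = 371/24, P(1) = 7/6, P(3) = 41/2.
The minimum over the interval is -101/6, attained at s = -5.

-5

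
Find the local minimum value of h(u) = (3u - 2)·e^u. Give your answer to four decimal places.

-2.1496

Differentiating with the product rule gives h'(u) = (3u + 1)·e^u. Since e^u > 0, the only critical point is u = -1/3.
h''(-1/3) has the same sign as 3 > 0, so this is a local minimum.
h(-1/3) = (-3)·e^(-1/3) ≈ -2.1496.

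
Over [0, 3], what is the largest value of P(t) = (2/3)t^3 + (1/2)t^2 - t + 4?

47/2

P'(t) = 2t^2 + t - 1, whose only zero in [0, 3] is t = 1/2.
Evaluating at the critical points and endpoints: P(0) = 4; P(1/2) = 89/24; P(3) = 47/2.
Hence the absolute maximum is 47/2 at t = 3.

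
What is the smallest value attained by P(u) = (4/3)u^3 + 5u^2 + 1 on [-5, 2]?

-122/3

P'(u) = 4u^2 + 10u, which vanishes at u = -5/2 and u = 0.
Evaluating at the critical points and endpoints: P(-5) = -122/3, P(-5/2) = 137/12, P(0) = 1, P(2) = 95/3.
So the minimum is P(-5) = -122/3.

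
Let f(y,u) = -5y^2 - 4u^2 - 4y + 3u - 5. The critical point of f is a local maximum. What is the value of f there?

-291/80

∂f/∂y = -10y - 4 = 0 and ∂f/∂u = -8u + 3 = 0, so (y, u) = (-2/5, 3/8).
The Hessian has f_{yy} = -10, f_{uu} = -8, f_{yu} = 0, giving D = 80 > 0 with f_{yy} < 0, so the point is a local maximum.
f(-2/5, 3/8) = -291/80.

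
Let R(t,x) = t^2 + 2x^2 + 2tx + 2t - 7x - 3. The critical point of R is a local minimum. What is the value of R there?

-97/4

∂R/∂t = 2t + 2x + 2 = 0 and ∂R/∂x = 2t + 4x - 7 = 0, so (t, x) = (-11/2, 9/2).
The Hessian has R_{tt} = 2, R_{xx} = 4, R_{tx} = 2, giving D = 4 > 0 with R_{tt} > 0, so the point is a local minimum.
R(-11/2, 9/2) = -97/4.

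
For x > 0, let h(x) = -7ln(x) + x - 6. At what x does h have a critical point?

7

h'(x) = -7/x + 1 = 0 gives x = 7.
h''(x) = 7/x², which is positive for x > 0, so this is a local minimum.
h(7) = -7·ln(7) + 7 - 6 ≈ -12.6214.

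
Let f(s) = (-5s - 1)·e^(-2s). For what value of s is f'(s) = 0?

By the product rule, f'(s) = (10s - 3)·e^(-2s). Since e^(-2s) > 0, the only critical point is s = 3/10.
f''(3/10) has the same sign as 10 > 0, so this is a local minimum.
f(3/10) = (-5/2)·e^(-3/5) ≈ -1.3720.

3/10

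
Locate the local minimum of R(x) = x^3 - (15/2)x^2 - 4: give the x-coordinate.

5

Critical points: R'(x) = 3x^2 - 15x vanishes at x = 0, 5.
R''(x) = 6x - 15. R''(0) = -15 < 0 ⇒ local maximum; R''(5) = 15 > 0 ⇒ local minimum.
The local minimum is R(5) = -133/2.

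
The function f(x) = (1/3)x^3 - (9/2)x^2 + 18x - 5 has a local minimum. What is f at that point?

13

f'(x) = x^2 - 9x + 18 = 0 at x = 3, 6.
f''(x) = 2x - 9. f''(3) = -3 < 0 ⇒ local maximum; f''(6) = 3 > 0 ⇒ local minimum.
So the local minimum value is f(6) = 13.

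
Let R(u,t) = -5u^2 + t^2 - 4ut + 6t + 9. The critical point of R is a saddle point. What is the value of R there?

4

∂R/∂u = -10u - 4t = 0 and ∂R/∂t = -4u + 2t + 6 = 0, so (u, t) = (2/3, -5/3).
The Hessian has R_{uu} = -10, R_{tt} = 2, R_{ut} = -4, giving D = -36 < 0, so the point is a saddle point.
R(2/3, -5/3) = 4.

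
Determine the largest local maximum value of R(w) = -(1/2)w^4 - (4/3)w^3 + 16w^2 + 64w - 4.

884/3

Critical points: R'(w) = -2w^3 - 4w^2 + 32w + 64 vanishes at w = -4, -2, 4.
R''(w) = -6w^2 - 8w + 32. R''(-4) = -32 < 0 ⇒ local maximum; R''(-2) = 24 > 0 ⇒ local minimum; R''(4) = -96 < 0 ⇒ local maximum.
The largest local maximum is R(4) = 884/3.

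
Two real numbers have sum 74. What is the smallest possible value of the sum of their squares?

With a + b = 74, a^2 + b^2 = a^2 + (74 − a)^2.
The derivative 2a − 2(74 − a) = 4a − 148 vanishes at a = 37; second derivative 4 > 0, a minimum.
The minimum is 2·(37)^2 = 2738.

2738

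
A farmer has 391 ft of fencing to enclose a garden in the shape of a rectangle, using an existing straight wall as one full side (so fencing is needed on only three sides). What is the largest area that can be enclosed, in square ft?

152881/8

Let the sides perpendicular to the wall have length x and the parallel side y, so 2x + y = 391 and the area is A = xy = x(391 − 2x).
A'(x) = 391 − 4x = 0 gives x = 391/4, and A''(x) = −4 < 0 confirms a maximum.
Then y = 391 − 2·391/4 = 391/2 and A = 152881/8.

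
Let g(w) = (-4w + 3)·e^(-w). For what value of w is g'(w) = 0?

7/4

g'(w) = (-4)·e^(-w) + (-4w + 3)·(-1)·e^(-w) = (4w - 7)·e^(-w). Since e^(-w) > 0, the only critical point is w = 7/4.
g''(7/4) has the same sign as 4 > 0, so this is a local minimum.
g(7/4) = (-4)·e^(-7/4) ≈ -0.6951.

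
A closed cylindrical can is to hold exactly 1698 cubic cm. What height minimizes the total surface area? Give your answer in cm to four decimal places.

12.9305

With radius r and height h, πr²h = 1698 so h = 1698/(πr²), and S(r) = 2πr² + 2πrh = 2πr² + 2·1698/r.
S'(r) = 4πr − 2·1698/r² = 0 ⇒ r³ = 1698/(2π), so r ≈ 6.4653 and h = 2r ≈ 12.9305.
S''(r) = 4π + 4·1698/r³ > 0, so this is the minimum; S ≈ 787.9034.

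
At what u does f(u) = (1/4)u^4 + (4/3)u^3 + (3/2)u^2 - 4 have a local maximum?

-1

f'(u) = u^3 + 4u^2 + 3u = 0 at u = -3, -1, 0.
Since f''(u) = 3u^2 + 8u + 3, we get f''(-3) = 6 > 0 ⇒ local minimum; f''(-1) = -2 < 0 ⇒ local maximum; f''(0) = 3 > 0 ⇒ local minimum.
Thus f has its local maximum at u = -1, with value -43/12.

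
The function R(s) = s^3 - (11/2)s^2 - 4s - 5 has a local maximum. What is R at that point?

Critical points: R'(s) = 3s^2 - 11s - 4 vanishes at s = -1/3, 4.
Since R''(s) = 6s - 11, we get R''(-1/3) = -13 < 0 ⇒ local maximum; R''(4) = 13 > 0 ⇒ local minimum.
The local maximum is R(-1/3) = -233/54.

-233/54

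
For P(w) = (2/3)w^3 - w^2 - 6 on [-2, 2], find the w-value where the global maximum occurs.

2

The derivative is 2w^2 - 2w, which vanishes at w = 0 and w = 1.
Compare values at every candidate in [-2, 2]: P(-2) = -46/3,  P(0) = -6,  P(1) = -19/3,  P(2) = -14/3.
The maximum over the interval is -14/3, attained at w = 2.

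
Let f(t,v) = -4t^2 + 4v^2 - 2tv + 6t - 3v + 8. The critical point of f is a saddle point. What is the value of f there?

154/17

∂f/∂t = -8t - 2v + 6 = 0 and ∂f/∂v = -2t + 8v - 3 = 0, so (t, v) = (21/34, 9/17).
The Hessian has f_{tt} = -8, f_{vv} = 8, f_{tv} = -2, giving D = -68 < 0, so the point is a saddle point.
f(21/34, 9/17) = 154/17.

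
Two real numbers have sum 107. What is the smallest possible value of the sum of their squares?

With a + b = 107, a^2 + b^2 = a^2 + (107 − a)^2.
The derivative 2a − 2(107 − a) = 4a − 214 vanishes at a = 107/2; second derivative 4 > 0, a minimum.
The minimum is 2·(107/2)^2 = 11449/2.

11449/2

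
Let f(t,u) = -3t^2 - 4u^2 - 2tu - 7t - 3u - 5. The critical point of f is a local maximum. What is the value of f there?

-39/44

∂f/∂t = -6t - 2u - 7 = 0 and ∂f/∂u = -2t - 8u - 3 = 0, so (t, u) = (-25/22, -1/11).
The Hessian has f_{tt} = -6, f_{uu} = -8, f_{tu} = -2, giving D = 44 > 0 with f_{tt} < 0, so the point is a local maximum.
f(-25/22, -1/11) = -39/44.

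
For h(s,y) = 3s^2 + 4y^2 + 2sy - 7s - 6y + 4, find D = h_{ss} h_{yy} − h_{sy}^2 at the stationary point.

∂h/∂s = 6s + 2y - 7 = 0 and ∂h/∂y = 2s + 8y - 6 = 0, so (s, y) = (1, 1/2).
The Hessian has h_{ss} = 6, h_{yy} = 8, h_{sy} = 2, giving D = 44 > 0 with h_{ss} > 0, so the point is a local minimum.
D = (6)·(8) − (2)^2 = 44.

44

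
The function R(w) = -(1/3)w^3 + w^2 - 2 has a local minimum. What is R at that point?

R'(w) = -w^2 + 2w = 0 at w = 0, 2.
Second-derivative test with R''(w) = -2w + 2: R''(0) = 2 > 0 ⇒ local minimum; R''(2) = -2 < 0 ⇒ local maximum.
The local minimum is R(0) = -2.

-2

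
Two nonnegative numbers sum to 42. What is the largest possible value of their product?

441

With x + y = 42, the product is P(x) = x(42 − x).
P'(x) = 42 − 2x = 0 gives x = 21; P'' = −2 < 0, so this is the maximum.
P = 21·21 = 441.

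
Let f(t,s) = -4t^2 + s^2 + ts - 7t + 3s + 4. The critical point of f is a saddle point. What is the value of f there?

∂f/∂t = -8t + s - 7 = 0 and ∂f/∂s = t + 2s + 3 = 0, so (t, s) = (-1, -1).
The Hessian has f_{tt} = -8, f_{ss} = 2, f_{ts} = 1, giving D = -17 < 0, so the point is a saddle point.
f(-1, -1) = 6.

6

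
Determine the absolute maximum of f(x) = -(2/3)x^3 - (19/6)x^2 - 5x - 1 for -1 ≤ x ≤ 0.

The derivative is -2x^2 - (19/3)x - 5, which has no zeros in [-1, 0].
Evaluating at the critical points and endpoints: f(-1) = 3/2; f(0) = -1.
Hence the absolute maximum is 3/2 at x = -1.

3/2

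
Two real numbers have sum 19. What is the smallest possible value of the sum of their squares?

With a + b = 19, a^2 + b^2 = a^2 + (19 − a)^2.
The derivative 2a − 2(19 − a) = 4a − 38 vanishes at a = 19/2; second derivative 4 > 0, a minimum.
The minimum is 2·(19/2)^2 = 361/2.

361/2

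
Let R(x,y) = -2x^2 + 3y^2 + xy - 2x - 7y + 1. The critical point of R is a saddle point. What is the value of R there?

∂R/∂x = -4x + y - 2 = 0 and ∂R/∂y = x + 6y - 7 = 0, so (x, y) = (-1/5, 6/5).
The Hessian has R_{xx} = -4, R_{yy} = 6, R_{xy} = 1, giving D = -25 < 0, so the point is a saddle point.
R(-1/5, 6/5) = -3.

-3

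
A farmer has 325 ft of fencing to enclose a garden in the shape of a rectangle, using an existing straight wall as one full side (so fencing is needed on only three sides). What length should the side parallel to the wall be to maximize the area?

Let the sides perpendicular to the wall have length x and the parallel side y, so 2x + y = 325 and the area is A = xy = x(325 − 2x).
A'(x) = 325 − 4x = 0 gives x = 325/4, and A''(x) = −4 < 0 confirms a maximum.
Then y = 325 − 2·325/4 = 325/2 and A = 105625/8.

325/2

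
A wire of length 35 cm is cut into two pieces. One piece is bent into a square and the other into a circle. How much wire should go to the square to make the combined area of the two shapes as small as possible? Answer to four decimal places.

Let x be the length used for the square. Square side x/4; circle radius (35−x)/(2π).
A(x) = (x/4)² + π·((35−x)/(2π))² = x²/16 + (35−x)²/(4π) for 0 ≤ x ≤ 35. A'(x) = x/8 − (35−x)/(2π) = 0 gives x = 4·35/(π+4) ≈ 19.6035.
A'' = 1/8 + 1/(2π) > 0, so this gives the minimum combined area; x ≈ 19.6035 cm to the square.

19.6035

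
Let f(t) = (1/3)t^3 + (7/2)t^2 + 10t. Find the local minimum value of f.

f'(t) = t^2 + 7t + 10 = 0 at t = -5, -2.
Second-derivative test with f''(t) = 2t + 7: f''(-5) = -3 < 0 ⇒ local maximum; f''(-2) = 3 > 0 ⇒ local minimum.
The local minimum is f(-2) = -26/3.

-26/3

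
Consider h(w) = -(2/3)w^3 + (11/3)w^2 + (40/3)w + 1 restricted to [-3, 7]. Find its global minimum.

Differentiating, h'(w) = -2w^2 + (22/3)w + 40/3; which vanishes at w = -4/3 and w = 5.
Compare values at every candidate in [-3, 7]: h(-3) = 12; h(-4/3) = -703/81; h(5) = 76; h(7) = 136/3.
Hence the absolute minimum is -703/81 at w = -4/3.

-703/81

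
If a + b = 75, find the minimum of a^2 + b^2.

With a + b = 75, a^2 + b^2 = a^2 + (75 − a)^2.
The derivative 2a − 2(75 − a) = 4a − 150 vanishes at a = 75/2; second derivative 4 > 0, a minimum.
The minimum is 2·(75/2)^2 = 5625/2.

5625/2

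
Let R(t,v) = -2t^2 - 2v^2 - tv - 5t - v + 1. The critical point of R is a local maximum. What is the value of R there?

62/15

∂R/∂t = -4t - v - 5 = 0 and ∂R/∂v = -t - 4v - 1 = 0, so (t, v) = (-19/15, 1/15).
The Hessian has R_{tt} = -4, R_{vv} = -4, R_{tv} = -1, giving D = 15 > 0 with R_{tt} < 0, so the point is a local maximum.
R(-19/15, 1/15) = 62/15.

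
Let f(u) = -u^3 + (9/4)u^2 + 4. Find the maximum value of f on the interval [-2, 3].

21

The derivative is -3u^2 + (9/2)u, which vanishes at u = 0 and u = 3/2.
Candidates: f(-2) = 21; f(0) = 4; f(3/2) = 91/16; f(3) = -11/4.
So the maximum is f(-2) = 21.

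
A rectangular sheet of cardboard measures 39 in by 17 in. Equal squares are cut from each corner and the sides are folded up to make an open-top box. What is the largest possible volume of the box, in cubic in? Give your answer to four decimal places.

With cut size x, the volume is V(x) = x(39 − 2x)(17 − 2x) for 0 < x < 8.5.
V'(x) = 12x^2 − 224x + 663. Setting V'(x) = 0 gives x ≈ 3.6888 (the root in (0, 8.5)).
V''(x) = 24x − 224 is negative there, so this is the maximum; V ≈ 1122.4405.

1122.4405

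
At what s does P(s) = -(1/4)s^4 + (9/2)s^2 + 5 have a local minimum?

0

Critical points: P'(s) = -s^3 + 9s vanishes at s = -3, 0, 3.
P''(s) = -3s^2 + 9. P''(-3) = -18 < 0 ⇒ local maximum; P''(0) = 9 > 0 ⇒ local minimum; P''(3) = -18 < 0 ⇒ local maximum.
So the local minimum value is P(0) = 5.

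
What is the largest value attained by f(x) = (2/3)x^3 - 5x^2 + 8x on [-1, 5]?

Differentiating, f'(x) = 2x^2 - 10x + 8; which vanishes at x = 1 and x = 4.
Evaluating at the critical points and endpoints: f(-1) = -41/3, f(1) = 11/3, f(4) = -16/3, f(5) = -5/3.
The maximum over the interval is 11/3, attained at x = 1.

11/3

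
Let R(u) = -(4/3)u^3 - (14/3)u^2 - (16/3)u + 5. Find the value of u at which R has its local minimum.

Critical points: R'(u) = -4u^2 - (28/3)u - 16/3 vanishes at u = -4/3, -1.
R''(u) = -8u - 28/3. R''(-4/3) = 4/3 > 0 ⇒ local minimum; R''(-1) = -4/3 < 0 ⇒ local maximum.
So the local minimum value is R(-4/3) = 565/81.

-4/3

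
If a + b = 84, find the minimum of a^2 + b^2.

3528

With a + b = 84, a^2 + b^2 = a^2 + (84 − a)^2.
The derivative 2a − 2(84 − a) = 4a − 168 vanishes at a = 42; second derivative 4 > 0, a minimum.
The minimum is 2·(42)^2 = 3528.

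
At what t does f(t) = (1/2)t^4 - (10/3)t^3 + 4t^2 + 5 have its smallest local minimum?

f'(t) = 2t^3 - 10t^2 + 8t. Setting f'(t) = 0 gives t ∈ {0, 1, 4}.
Since f''(t) = 6t^2 - 20t + 8, we get f''(0) = 8 > 0 ⇒ local minimum; f''(1) = -6 < 0 ⇒ local maximum; f''(4) = 24 > 0 ⇒ local minimum.
The smallest local minimum is f(4) = -49/3.

4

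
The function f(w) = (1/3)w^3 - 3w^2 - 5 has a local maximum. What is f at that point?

-5

f'(w) = w^2 - 6w = 0 at w = 0, 6.
Since f''(w) = 2w - 6, we get f''(0) = -6 < 0 ⇒ local maximum; f''(6) = 6 > 0 ⇒ local minimum.
So the local maximum value is f(0) = -5.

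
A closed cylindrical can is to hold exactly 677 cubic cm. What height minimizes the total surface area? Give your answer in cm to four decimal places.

With radius r and height h, πr²h = 677 so h = 677/(πr²), and S(r) = 2πr² + 2πrh = 2πr² + 2·677/r.
S'(r) = 4πr − 2·677/r² = 0 ⇒ r³ = 677/(2π), so r ≈ 4.7585 and h = 2r ≈ 9.5170.
S''(r) = 4π + 4·677/r³ > 0, so this is the minimum; S ≈ 426.8156.

9.5170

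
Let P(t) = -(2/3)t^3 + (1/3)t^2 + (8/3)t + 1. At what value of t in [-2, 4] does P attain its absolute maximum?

P'(t) = -2t^2 + (2/3)t + 8/3, which vanishes at t = -1 and t = 4/3.
Compare values at every candidate in [-2, 4]: P(-2) = 7/3; P(-1) = -2/3; P(4/3) = 289/81; P(4) = -77/3.
Hence the absolute maximum is 289/81 at t = 4/3.

4/3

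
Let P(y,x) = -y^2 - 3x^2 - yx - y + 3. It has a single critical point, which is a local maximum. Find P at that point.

∂P/∂y = -2y - x - 1 = 0 and ∂P/∂x = -y - 6x = 0, so (y, x) = (-6/11, 1/11).
The Hessian has P_{yy} = -2, P_{xx} = -6, P_{yx} = -1, giving D = 11 > 0 with P_{yy} < 0, so the point is a local maximum.
P(-6/11, 1/11) = 36/11.

36/11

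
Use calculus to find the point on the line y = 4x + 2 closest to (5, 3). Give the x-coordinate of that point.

Minimize D(x)^2 = (x - 5)^2 + (4x - 1)^2.
d/dx[D^2] = 2(x - 5) + 2·4·(4x - 1) = 0 ⇒ x = 9/17.
Then y = 70/17 and the distance is √(361/17) ≈ 4.6082.

9/17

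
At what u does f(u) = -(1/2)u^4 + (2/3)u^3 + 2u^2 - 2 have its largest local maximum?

f'(u) = -2u^3 + 2u^2 + 4u. Setting f'(u) = 0 gives u ∈ {-1, 0, 2}.
f''(u) = -6u^2 + 4u + 4. f''(-1) = -6 < 0 ⇒ local maximum; f''(0) = 4 > 0 ⇒ local minimum; f''(2) = -12 < 0 ⇒ local maximum.
The largest local maximum is f(2) = 10/3.

2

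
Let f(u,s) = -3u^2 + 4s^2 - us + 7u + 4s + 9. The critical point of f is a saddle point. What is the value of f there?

∂f/∂u = -6u - s + 7 = 0 and ∂f/∂s = -u + 8s + 4 = 0, so (u, s) = (60/49, -17/49).
The Hessian has f_{uu} = -6, f_{ss} = 8, f_{us} = -1, giving D = -49 < 0, so the point is a saddle point.
f(60/49, -17/49) = 617/49.

617/49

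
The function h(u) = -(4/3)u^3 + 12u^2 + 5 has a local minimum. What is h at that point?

5

h'(u) = -4u^2 + 24u = 0 at u = 0, 6.
Second-derivative test with h''(u) = -8u + 24: h''(0) = 24 > 0 ⇒ local minimum; h''(6) = -24 < 0 ⇒ local maximum.
So the local minimum value is h(0) = 5.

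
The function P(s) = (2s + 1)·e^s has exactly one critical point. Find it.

-3/2

P'(s) = 2·e^s + (2s + 1)·1·e^s = (2s + 3)·e^s. Since e^s > 0, the only critical point is s = -3/2.
P''(-3/2) has the same sign as 2 > 0, so this is a local minimum.
P(-3/2) = (-2)·e^(-3/2) ≈ -0.4463.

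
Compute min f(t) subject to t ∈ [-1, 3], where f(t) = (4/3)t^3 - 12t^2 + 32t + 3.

The derivative is 4t^2 - 24t + 32, whose only zero in [-1, 3] is t = 2.
Compare values at every candidate in [-1, 3]: f(-1) = -127/3,  f(2) = 89/3,  f(3) = 27.
So the minimum is f(-1) = -127/3.

-127/3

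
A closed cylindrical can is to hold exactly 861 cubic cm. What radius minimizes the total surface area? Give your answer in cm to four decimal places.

With radius r and height h, πr²h = 861 so h = 861/(πr²), and S(r) = 2πr² + 2πrh = 2πr² + 2·861/r.
S'(r) = 4πr − 2·861/r² = 0 ⇒ r³ = 861/(2π), so r ≈ 5.1555 and h = 2r ≈ 10.3111.
S''(r) = 4π + 4·861/r³ > 0, so this is the minimum; S ≈ 501.0141.

5.1555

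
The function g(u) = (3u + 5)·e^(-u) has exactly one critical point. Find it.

By the product rule, g'(u) = (-3u - 2)·e^(-u). Since e^(-u) > 0, the only critical point is u = -2/3.
g''(-2/3) has the same sign as -3 < 0, so this is a local maximum.
g(-2/3) = (3)·e^(2/3) ≈ 5.8432.

-2/3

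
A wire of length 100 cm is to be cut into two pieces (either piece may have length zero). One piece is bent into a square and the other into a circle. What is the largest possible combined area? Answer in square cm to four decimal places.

Let x be the length used for the square. Square side x/4; circle radius (100−x)/(2π).
A(x) = (x/4)² + π·((100−x)/(2π))² = x²/16 + (100−x)²/(4π) for 0 ≤ x ≤ 100. A'(x) = x/8 − (100−x)/(2π) = 0 gives x = 4·100/(π+4) ≈ 56.0099.
A'' > 0, so the interior critical point is a minimum; the maximum is at an endpoint. A(0) = 795.7747 and A(100) = 625.0000, so the largest area is 795.7747.

795.7747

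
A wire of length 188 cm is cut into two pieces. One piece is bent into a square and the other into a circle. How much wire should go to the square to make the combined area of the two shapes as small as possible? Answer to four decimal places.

Let x be the length used for the square. Square side x/4; circle radius (188−x)/(2π).
A(x) = (x/4)² + π·((188−x)/(2π))² = x²/16 + (188−x)²/(4π) for 0 ≤ x ≤ 188. A'(x) = x/8 − (188−x)/(2π) = 0 gives x = 4·188/(π+4) ≈ 105.2986.
A'' = 1/8 + 1/(2π) > 0, so this gives the minimum combined area; x ≈ 105.2986 cm to the square.

105.2986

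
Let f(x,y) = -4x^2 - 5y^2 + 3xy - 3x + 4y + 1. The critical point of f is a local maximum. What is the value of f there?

144/71

∂f/∂x = -8x + 3y - 3 = 0 and ∂f/∂y = 3x - 10y + 4 = 0, so (x, y) = (-18/71, 23/71).
The Hessian has f_{xx} = -8, f_{yy} = -10, f_{xy} = 3, giving D = 71 > 0 with f_{xx} < 0, so the point is a local maximum.
f(-18/71, 23/71) = 144/71.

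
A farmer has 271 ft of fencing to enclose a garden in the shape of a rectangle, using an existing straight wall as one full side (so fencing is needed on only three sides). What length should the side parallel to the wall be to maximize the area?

Let the sides perpendicular to the wall have length x and the parallel side y, so 2x + y = 271 and the area is A = xy = x(271 − 2x).
A'(x) = 271 − 4x = 0 gives x = 271/4, and A''(x) = −4 < 0 confirms a maximum.
Then y = 271 − 2·271/4 = 271/2 and A = 73441/8.

271/2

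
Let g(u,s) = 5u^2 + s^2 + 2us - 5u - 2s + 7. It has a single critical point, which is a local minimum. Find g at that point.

87/16

∂g/∂u = 10u + 2s - 5 = 0 and ∂g/∂s = 2u + 2s - 2 = 0, so (u, s) = (3/8, 5/8).
The Hessian has g_{uu} = 10, g_{ss} = 2, g_{us} = 2, giving D = 16 > 0 with g_{uu} > 0, so the point is a local minimum.
g(3/8, 5/8) = 87/16.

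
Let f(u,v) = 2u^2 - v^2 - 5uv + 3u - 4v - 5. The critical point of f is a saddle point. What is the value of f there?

-202/33

∂f/∂u = 4u - 5v + 3 = 0 and ∂f/∂v = -5u - 2v - 4 = 0, so (u, v) = (-26/33, -1/33).
The Hessian has f_{uu} = 4, f_{vv} = -2, f_{uv} = -5, giving D = -33 < 0, so the point is a saddle point.
f(-26/33, -1/33) = -202/33.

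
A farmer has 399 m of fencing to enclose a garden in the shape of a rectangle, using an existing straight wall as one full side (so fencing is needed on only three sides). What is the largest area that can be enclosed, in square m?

Let the sides perpendicular to the wall have length x and the parallel side y, so 2x + y = 399 and the area is A = xy = x(399 − 2x).
A'(x) = 399 − 4x = 0 gives x = 399/4, and A''(x) = −4 < 0 confirms a maximum.
Then y = 399 − 2·399/4 = 399/2 and A = 159201/8.

159201/8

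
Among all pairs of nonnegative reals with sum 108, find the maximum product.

2916

With x + y = 108, the product is P(x) = x(108 − x).
P'(x) = 108 − 2x = 0 gives x = 54; P'' = −2 < 0, so this is the maximum.
P = 54·54 = 2916.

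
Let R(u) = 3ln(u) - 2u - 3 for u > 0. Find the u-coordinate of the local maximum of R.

R'(u) = 3/u − 2 = 0 gives u = 3/2.
R''(u) = -3/u², which is negative for u > 0, so this is a local maximum.
R(3/2) = 3·ln(3/2) - 3 - 3 ≈ -4.7836.

3/2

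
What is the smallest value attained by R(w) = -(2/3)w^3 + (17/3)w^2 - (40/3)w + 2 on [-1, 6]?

The derivative is -2w^2 + (34/3)w - 40/3, which vanishes at w = 5/3 and w = 4.
Evaluating at the critical points and endpoints: R(-1) = 65/3; R(5/3) = -613/81; R(4) = -10/3; R(6) = -18.
So the minimum is R(6) = -18.

-18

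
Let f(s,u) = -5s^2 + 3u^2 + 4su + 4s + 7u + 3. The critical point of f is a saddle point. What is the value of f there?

-81/76

∂f/∂s = -10s + 4u + 4 = 0 and ∂f/∂u = 4s + 6u + 7 = 0, so (s, u) = (-1/19, -43/38).
The Hessian has f_{ss} = -10, f_{uu} = 6, f_{su} = 4, giving D = -76 < 0, so the point is a saddle point.
f(-1/19, -43/38) = -81/76.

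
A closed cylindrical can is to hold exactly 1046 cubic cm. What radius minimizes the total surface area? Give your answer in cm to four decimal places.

5.5011

With radius r and height h, πr²h = 1046 so h = 1046/(πr²), and S(r) = 2πr² + 2πrh = 2πr² + 2·1046/r.
S'(r) = 4πr − 2·1046/r² = 0 ⇒ r³ = 1046/(2π), so r ≈ 5.5011 and h = 2r ≈ 11.0022.
S''(r) = 4π + 4·1046/r³ > 0, so this is the minimum; S ≈ 570.4300.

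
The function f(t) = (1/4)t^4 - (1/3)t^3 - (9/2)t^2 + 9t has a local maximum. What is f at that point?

f'(t) = t^3 - t^2 - 9t + 9. Setting f'(t) = 0 gives t ∈ {-3, 1, 3}.
Second-derivative test with f''(t) = 3t^2 - 2t - 9: f''(-3) = 24 > 0 ⇒ local minimum; f''(1) = -8 < 0 ⇒ local maximum; f''(3) = 12 > 0 ⇒ local minimum.
So the local maximum value is f(1) = 53/12.

53/12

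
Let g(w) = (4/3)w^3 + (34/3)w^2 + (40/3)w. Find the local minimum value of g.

Critical points: g'(w) = 4w^2 + (68/3)w + 40/3 vanishes at w = -5, -2/3.
Second-derivative test with g''(w) = 8w + 68/3: g''(-5) = -52/3 < 0 ⇒ local maximum; g''(-2/3) = 52/3 > 0 ⇒ local minimum.
So the local minimum value is g(-2/3) = -344/81.

-344/81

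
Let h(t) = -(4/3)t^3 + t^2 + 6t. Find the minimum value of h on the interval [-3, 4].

-136/3

The derivative is -4t^2 + 2t + 6, which vanishes at t = -1 and t = 3/2.
Compare values at every candidate in [-3, 4]: h(-3) = 27, h(-1) = -11/3, h(3/2) = 27/4, h(4) = -136/3.
So the minimum is h(4) = -136/3.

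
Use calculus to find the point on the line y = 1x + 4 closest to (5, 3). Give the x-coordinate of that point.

2

Minimize D(x)^2 = (x - 5)^2 + (x + 1)^2.
d/dx[D^2] = 2(x - 5) + 2·1·(x + 1) = 0 ⇒ x = 2.
Then y = 6 and the distance is √(18) ≈ 4.2426.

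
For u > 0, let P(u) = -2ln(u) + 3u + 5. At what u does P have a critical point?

2/3

P'(u) = -2/u + 3 = 0 gives u = 2/3.
P''(u) = 2/u², which is positive for u > 0, so this is a local minimum.
P(2/3) = -2·ln(2/3) + 2 + 5 ≈ 7.8109.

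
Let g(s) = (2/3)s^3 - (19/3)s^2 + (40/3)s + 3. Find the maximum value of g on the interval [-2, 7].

44/3

The derivative is 2s^2 - (38/3)s + 40/3, which vanishes at s = 4/3 and s = 5.
Compare values at every candidate in [-2, 7]: g(-2) = -163/3,  g(4/3) = 899/81,  g(5) = -16/3,  g(7) = 44/3.
So the maximum is g(7) = 44/3.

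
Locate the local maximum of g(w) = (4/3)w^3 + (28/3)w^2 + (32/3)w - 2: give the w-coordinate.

-4

g'(w) = 4w^2 + (56/3)w + 32/3. Setting g'(w) = 0 gives w ∈ {-4, -2/3}.
g''(w) = 8w + 56/3. g''(-4) = -40/3 < 0 ⇒ local maximum; g''(-2/3) = 40/3 > 0 ⇒ local minimum.
Thus g has its local maximum at w = -4, with value 58/3.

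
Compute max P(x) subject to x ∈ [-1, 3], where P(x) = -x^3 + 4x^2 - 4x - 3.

6

Differentiating, P'(x) = -3x^2 + 8x - 4; which vanishes at x = 2/3 and x = 2.
Candidates: P(-1) = 6; P(2/3) = -113/27; P(2) = -3; P(3) = -6.
Hence the absolute maximum is 6 at x = -1.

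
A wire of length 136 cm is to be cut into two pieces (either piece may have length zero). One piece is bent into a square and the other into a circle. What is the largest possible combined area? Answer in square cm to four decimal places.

Let x be the length used for the square. Square side x/4; circle radius (136−x)/(2π).
A(x) = (x/4)² + π·((136−x)/(2π))² = x²/16 + (136−x)²/(4π) for 0 ≤ x ≤ 136. A'(x) = x/8 − (136−x)/(2π) = 0 gives x = 4·136/(π+4) ≈ 76.1735.
A'' > 0, so the interior critical point is a minimum; the maximum is at an endpoint. A(0) = 1471.8649 and A(136) = 1156.0000, so the largest area is 1471.8649.

1471.8649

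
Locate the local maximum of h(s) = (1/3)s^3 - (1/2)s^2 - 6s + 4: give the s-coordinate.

-2

Critical points: h'(s) = s^2 - s - 6 vanishes at s = -2, 3.
h''(s) = 2s - 1. h''(-2) = -5 < 0 ⇒ local maximum; h''(3) = 5 > 0 ⇒ local minimum.
Thus h has its local maximum at s = -2, with value 34/3.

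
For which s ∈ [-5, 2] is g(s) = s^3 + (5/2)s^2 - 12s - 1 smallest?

Differentiating, g'(s) = 3s^2 + 5s - 12; which vanishes at s = -3 and s = 4/3.
Evaluating at the critical points and endpoints: g(-5) = -7/2, g(-3) = 61/2, g(4/3) = -275/27, g(2) = -7.
So the minimum is g(4/3) = -275/27.

4/3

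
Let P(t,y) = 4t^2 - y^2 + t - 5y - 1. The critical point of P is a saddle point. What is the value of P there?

∂P/∂t = 8t + 1 = 0 and ∂P/∂y = -2y - 5 = 0, so (t, y) = (-1/8, -5/2).
The Hessian has P_{tt} = 8, P_{yy} = -2, P_{ty} = 0, giving D = -16 < 0, so the point is a saddle point.
P(-1/8, -5/2) = 83/16.

83/16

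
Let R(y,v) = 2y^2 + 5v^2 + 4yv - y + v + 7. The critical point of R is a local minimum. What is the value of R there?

∂R/∂y = 4y + 4v - 1 = 0 and ∂R/∂v = 4y + 10v + 1 = 0, so (y, v) = (7/12, -1/3).
The Hessian has R_{yy} = 4, R_{vv} = 10, R_{yv} = 4, giving D = 24 > 0 with R_{yy} > 0, so the point is a local minimum.
R(7/12, -1/3) = 157/24.

157/24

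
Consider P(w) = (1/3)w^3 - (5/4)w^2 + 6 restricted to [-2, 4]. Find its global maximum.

P'(w) = w^2 - (5/2)w, which vanishes at w = 0 and w = 5/2.
Evaluating at the critical points and endpoints: P(-2) = -5/3, P(0) = 6, P(5/2) = 163/48, P(4) = 22/3.
Hence the absolute maximum is 22/3 at w = 4.

22/3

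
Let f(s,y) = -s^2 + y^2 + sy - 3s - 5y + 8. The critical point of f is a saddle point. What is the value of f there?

∂f/∂s = -2s + y - 3 = 0 and ∂f/∂y = s + 2y - 5 = 0, so (s, y) = (-1/5, 13/5).
The Hessian has f_{ss} = -2, f_{yy} = 2, f_{sy} = 1, giving D = -5 < 0, so the point is a saddle point.
f(-1/5, 13/5) = 9/5.

9/5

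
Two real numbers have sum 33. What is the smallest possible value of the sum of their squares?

With a + b = 33, a^2 + b^2 = a^2 + (33 − a)^2.
The derivative 2a − 2(33 − a) = 4a − 66 vanishes at a = 33/2; second derivative 4 > 0, a minimum.
The minimum is 2·(33/2)^2 = 1089/2.

1089/2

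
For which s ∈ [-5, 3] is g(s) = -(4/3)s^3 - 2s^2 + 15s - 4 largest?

Differentiating, g'(s) = -4s^2 - 4s + 15; which vanishes at s = -5/2 and s = 3/2.
Compare values at every candidate in [-5, 3]: g(-5) = 113/3, g(-5/2) = -199/6, g(3/2) = 19/2, g(3) = -13.
The maximum over the interval is 113/3, attained at s = -5.

-5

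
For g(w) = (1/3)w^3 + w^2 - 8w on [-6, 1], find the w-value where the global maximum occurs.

Differentiating, g'(w) = w^2 + 2w - 8; whose only zero in [-6, 1] is w = -4.
Evaluating at the critical points and endpoints: g(-6) = 12, g(-4) = 80/3, g(1) = -20/3.
The maximum over the interval is 80/3, attained at w = -4.

-4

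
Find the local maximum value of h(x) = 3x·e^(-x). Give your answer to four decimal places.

By the product rule, h'(x) = (-3x + 3)·e^(-x). Since e^(-x) > 0, the only critical point is x = 1.
h''(1) has the same sign as -3 < 0, so this is a local maximum.
h(1) = (3)·e^(-1) ≈ 1.1036.

1.1036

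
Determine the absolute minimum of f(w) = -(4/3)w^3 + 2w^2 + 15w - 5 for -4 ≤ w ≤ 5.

-140/3

Differentiating, f'(w) = -4w^2 + 4w + 15; which vanishes at w = -3/2 and w = 5/2.
Candidates: f(-4) = 157/3,  f(-3/2) = -37/2,  f(5/2) = 145/6,  f(5) = -140/3.
Hence the absolute minimum is -140/3 at w = 5.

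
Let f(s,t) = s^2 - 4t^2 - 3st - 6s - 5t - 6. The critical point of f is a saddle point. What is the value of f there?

-179/25

∂f/∂s = 2s - 3t - 6 = 0 and ∂f/∂t = -3s - 8t - 5 = 0, so (s, t) = (33/25, -28/25).
The Hessian has f_{ss} = 2, f_{tt} = -8, f_{st} = -3, giving D = -25 < 0, so the point is a saddle point.
f(33/25, -28/25) = -179/25.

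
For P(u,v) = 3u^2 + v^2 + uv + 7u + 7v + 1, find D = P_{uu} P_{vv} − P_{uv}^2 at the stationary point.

∂P/∂u = 6u + v + 7 = 0 and ∂P/∂v = u + 2v + 7 = 0, so (u, v) = (-7/11, -35/11).
The Hessian has P_{uu} = 6, P_{vv} = 2, P_{uv} = 1, giving D = 11 > 0 with P_{uu} > 0, so the point is a local minimum.
D = (6)·(2) − (1)^2 = 11.

11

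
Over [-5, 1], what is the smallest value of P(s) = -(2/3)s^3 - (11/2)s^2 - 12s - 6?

-145/6

The derivative is -2s^2 - 11s - 12, which vanishes at s = -4 and s = -3/2.
Evaluating at the critical points and endpoints: P(-5) = -1/6, P(-4) = -10/3, P(-3/2) = 15/8, P(1) = -145/6.
The minimum over the interval is -145/6, attained at s = 1.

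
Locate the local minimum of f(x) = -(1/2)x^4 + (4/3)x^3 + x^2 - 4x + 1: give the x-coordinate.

f'(x) = -2x^3 + 4x^2 + 2x - 4 = 0 at x = -1, 1, 2.
f''(x) = -6x^2 + 8x + 2. f''(-1) = -12 < 0 ⇒ local maximum; f''(1) = 4 > 0 ⇒ local minimum; f''(2) = -6 < 0 ⇒ local maximum.
Thus f has its local minimum at x = 1, with value -7/6.

1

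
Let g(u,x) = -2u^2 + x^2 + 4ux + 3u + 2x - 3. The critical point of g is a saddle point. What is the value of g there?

∂g/∂u = -4u + 4x + 3 = 0 and ∂g/∂x = 4u + 2x + 2 = 0, so (u, x) = (-1/12, -5/6).
The Hessian has g_{uu} = -4, g_{xx} = 2, g_{ux} = 4, giving D = -24 < 0, so the point is a saddle point.
g(-1/12, -5/6) = -95/24.

-95/24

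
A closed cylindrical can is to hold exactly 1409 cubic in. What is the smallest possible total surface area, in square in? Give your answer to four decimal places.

With radius r and height h, πr²h = 1409 so h = 1409/(πr²), and S(r) = 2πr² + 2πrh = 2πr² + 2·1409/r.
S'(r) = 4πr − 2·1409/r² = 0 ⇒ r³ = 1409/(2π), so r ≈ 6.0754 and h = 2r ≈ 12.1509.
S''(r) = 4π + 4·1409/r³ > 0, so this is the minimum; S ≈ 695.7532.

695.7532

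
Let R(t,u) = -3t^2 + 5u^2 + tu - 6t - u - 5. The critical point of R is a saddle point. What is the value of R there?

∂R/∂t = -6t + u - 6 = 0 and ∂R/∂u = t + 10u - 1 = 0, so (t, u) = (-59/61, 12/61).
The Hessian has R_{tt} = -6, R_{uu} = 10, R_{tu} = 1, giving D = -61 < 0, so the point is a saddle point.
R(-59/61, 12/61) = -134/61.

-134/61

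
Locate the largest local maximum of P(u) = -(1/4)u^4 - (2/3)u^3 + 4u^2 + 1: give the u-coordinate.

P'(u) = -u^3 - 2u^2 + 8u. Setting P'(u) = 0 gives u ∈ {-4, 0, 2}.
Since P''(u) = -3u^2 - 4u + 8, we get P''(-4) = -24 < 0 ⇒ local maximum; P''(0) = 8 > 0 ⇒ local minimum; P''(2) = -12 < 0 ⇒ local maximum.
The largest local maximum is P(-4) = 131/3.

-4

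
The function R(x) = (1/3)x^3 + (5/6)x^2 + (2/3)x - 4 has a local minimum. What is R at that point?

-338/81

R'(x) = x^2 + (5/3)x + 2/3. Setting R'(x) = 0 gives x ∈ {-1, -2/3}.
Since R''(x) = 2x + 5/3, we get R''(-1) = -1/3 < 0 ⇒ local maximum; R''(-2/3) = 1/3 > 0 ⇒ local minimum.
The local minimum is R(-2/3) = -338/81.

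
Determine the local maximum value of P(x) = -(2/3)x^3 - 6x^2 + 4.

4

Critical points: P'(x) = -2x^2 - 12x vanishes at x = -6, 0.
Second-derivative test with P''(x) = -4x - 12: P''(-6) = 12 > 0 ⇒ local minimum; P''(0) = -12 < 0 ⇒ local maximum.
So the local maximum value is P(0) = 4.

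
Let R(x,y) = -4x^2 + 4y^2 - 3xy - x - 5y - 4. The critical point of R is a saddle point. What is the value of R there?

-373/73

∂R/∂x = -8x - 3y - 1 = 0 and ∂R/∂y = -3x + 8y - 5 = 0, so (x, y) = (-23/73, 37/73).
The Hessian has R_{xx} = -8, R_{yy} = 8, R_{xy} = -3, giving D = -73 < 0, so the point is a saddle point.
R(-23/73, 37/73) = -373/73.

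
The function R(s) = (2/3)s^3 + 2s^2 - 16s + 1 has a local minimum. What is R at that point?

Critical points: R'(s) = 2s^2 + 4s - 16 vanishes at s = -4, 2.
Since R''(s) = 4s + 4, we get R''(-4) = -12 < 0 ⇒ local maximum; R''(2) = 12 > 0 ⇒ local minimum.
The local minimum is R(2) = -53/3.

-53/3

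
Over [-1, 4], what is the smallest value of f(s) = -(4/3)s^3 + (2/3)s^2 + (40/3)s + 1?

-61/3

Differentiating, f'(s) = -4s^2 + (4/3)s + 40/3; whose only zero in [-1, 4] is s = 2.
Compare values at every candidate in [-1, 4]: f(-1) = -31/3; f(2) = 59/3; f(4) = -61/3.
Hence the absolute minimum is -61/3 at s = 4.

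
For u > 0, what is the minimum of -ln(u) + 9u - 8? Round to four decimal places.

-4.8028

f'(u) = -1/u + 9 = 0 gives u = 1/9.
f''(u) = 1/u², which is positive for u > 0, so this is a local minimum.
f(1/9) = -1·ln(1/9) + 1 - 8 ≈ -4.8028.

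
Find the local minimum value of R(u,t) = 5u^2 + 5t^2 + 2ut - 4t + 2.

∂R/∂u = 10u + 2t = 0 and ∂R/∂t = 2u + 10t - 4 = 0, so (u, t) = (-1/12, 5/12).
The Hessian has R_{uu} = 10, R_{tt} = 10, R_{ut} = 2, giving D = 96 > 0 with R_{uu} > 0, so the point is a local minimum.
R(-1/12, 5/12) = 7/6.

7/6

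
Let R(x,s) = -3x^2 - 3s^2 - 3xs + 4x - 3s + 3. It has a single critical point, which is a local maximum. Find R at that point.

64/9

∂R/∂x = -6x - 3s + 4 = 0 and ∂R/∂s = -3x - 6s - 3 = 0, so (x, s) = (11/9, -10/9).
The Hessian has R_{xx} = -6, R_{ss} = -6, R_{xs} = -3, giving D = 27 > 0 with R_{xx} < 0, so the point is a local maximum.
R(11/9, -10/9) = 64/9.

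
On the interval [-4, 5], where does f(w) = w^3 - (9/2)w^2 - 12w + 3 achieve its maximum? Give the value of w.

Differentiating, f'(w) = 3w^2 - 9w - 12; which vanishes at w = -1 and w = 4.
Candidates: f(-4) = -85,  f(-1) = 19/2,  f(4) = -53,  f(5) = -89/2.
Hence the absolute maximum is 19/2 at w = -1.

-1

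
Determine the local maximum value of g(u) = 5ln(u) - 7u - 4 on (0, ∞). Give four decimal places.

g'(u) = 5/u − 7 = 0 gives u = 5/7.
g''(u) = -5/u², which is negative for u > 0, so this is a local maximum.
g(5/7) = 5·ln(5/7) - 5 - 4 ≈ -10.6824.

-10.6824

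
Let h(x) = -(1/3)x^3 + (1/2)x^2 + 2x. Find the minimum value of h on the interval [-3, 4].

-16/3

h'(x) = -x^2 + x + 2, which vanishes at x = -1 and x = 2.
Evaluating at the critical points and endpoints: h(-3) = 15/2, h(-1) = -7/6, h(2) = 10/3, h(4) = -16/3.
So the minimum is h(4) = -16/3.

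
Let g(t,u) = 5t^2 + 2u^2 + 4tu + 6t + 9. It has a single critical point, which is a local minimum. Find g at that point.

∂g/∂t = 10t + 4u + 6 = 0 and ∂g/∂u = 4t + 4u = 0, so (t, u) = (-1, 1).
The Hessian has g_{tt} = 10, g_{uu} = 4, g_{tu} = 4, giving D = 24 > 0 with g_{tt} > 0, so the point is a local minimum.
g(-1, 1) = 6.

6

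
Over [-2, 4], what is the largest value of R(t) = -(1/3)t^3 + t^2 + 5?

35/3

Differentiating, R'(t) = -t^2 + 2t; which vanishes at t = 0 and t = 2.
Compare values at every candidate in [-2, 4]: R(-2) = 35/3,  R(0) = 5,  R(2) = 19/3,  R(4) = -1/3.
So the maximum is R(-2) = 35/3.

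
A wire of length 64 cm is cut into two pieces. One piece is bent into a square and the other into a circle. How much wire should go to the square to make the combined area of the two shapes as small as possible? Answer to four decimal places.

Let x be the length used for the square. Square side x/4; circle radius (64−x)/(2π).
A(x) = (x/4)² + π·((64−x)/(2π))² = x²/16 + (64−x)²/(4π) for 0 ≤ x ≤ 64. A'(x) = x/8 − (64−x)/(2π) = 0 gives x = 4·64/(π+4) ≈ 35.8463.
A'' = 1/8 + 1/(2π) > 0, so this gives the minimum combined area; x ≈ 35.8463 cm to the square.

35.8463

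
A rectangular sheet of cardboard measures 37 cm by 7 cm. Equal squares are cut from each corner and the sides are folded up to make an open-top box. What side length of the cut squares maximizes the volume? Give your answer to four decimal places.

1.6593

With cut size x, the volume is V(x) = x(37 − 2x)(7 − 2x) for 0 < x < 3.5.
V'(x) = 12x^2 − 176x + 259. Setting V'(x) = 0 gives x ≈ 1.6593 (the root in (0, 3.5)).
V''(x) = 24x − 176 is negative there, so this is the maximum; V ≈ 205.7444.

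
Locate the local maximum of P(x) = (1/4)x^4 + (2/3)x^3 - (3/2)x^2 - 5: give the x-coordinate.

P'(x) = x^3 + 2x^2 - 3x. Setting P'(x) = 0 gives x ∈ {-3, 0, 1}.
P''(x) = 3x^2 + 4x - 3. P''(-3) = 12 > 0 ⇒ local minimum; P''(0) = -3 < 0 ⇒ local maximum; P''(1) = 4 > 0 ⇒ local minimum.
So the local maximum value is P(0) = -5.

0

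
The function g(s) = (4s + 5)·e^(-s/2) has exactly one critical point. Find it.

Differentiating with the product rule gives g'(s) = (-2s + 3/2)·e^(-s/2). Since e^(-s/2) > 0, the only critical point is s = 3/4.
g''(3/4) has the same sign as -2 < 0, so this is a local maximum.
g(3/4) = (8)·e^(-3/8) ≈ 5.4983.

3/4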